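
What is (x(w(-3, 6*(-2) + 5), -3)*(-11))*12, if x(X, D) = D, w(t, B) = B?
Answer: 396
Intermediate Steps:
(x(w(-3, 6*(-2) + 5), -3)*(-11))*12 = -3*(-11)*12 = 33*12 = 396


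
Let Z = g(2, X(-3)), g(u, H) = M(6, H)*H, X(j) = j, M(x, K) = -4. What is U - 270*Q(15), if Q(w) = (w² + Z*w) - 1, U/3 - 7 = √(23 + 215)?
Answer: -109059 + 3*√238 ≈ -1.0901e+5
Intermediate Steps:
U = 21 + 3*√238 (U = 21 + 3*√(23 + 215) = 21 + 3*√238 ≈ 67.282)
g(u, H) = -4*H
Z = 12 (Z = -4*(-3) = 12)
Q(w) = -1 + w² + 12*w (Q(w) = (w² + 12*w) - 1 = -1 + w² + 12*w)
U - 270*Q(15) = (21 + 3*√238) - 270*(-1 + 15² + 12*15) = (21 + 3*√238) - 270*(-1 + 225 + 180) = (21 + 3*√238) - 270*404 = (21 + 3*√238) - 109080 = -109059 + 3*√238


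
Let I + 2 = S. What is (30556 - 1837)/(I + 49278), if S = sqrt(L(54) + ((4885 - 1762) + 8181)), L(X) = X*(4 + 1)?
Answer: 707578722/1214056301 - 86157*sqrt(1286)/2428112602 ≈ 0.58155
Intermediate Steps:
L(X) = 5*X (L(X) = X*5 = 5*X)
S = 3*sqrt(1286) (S = sqrt(5*54 + ((4885 - 1762) + 8181)) = sqrt(270 + (3123 + 8181)) = sqrt(270 + 11304) = sqrt(11574) = 3*sqrt(1286) ≈ 107.58)
I = -2 + 3*sqrt(1286) ≈ 105.58
(30556 - 1837)/(I + 49278) = (30556 - 1837)/((-2 + 3*sqrt(1286)) + 49278) = 28719/(49276 + 3*sqrt(1286))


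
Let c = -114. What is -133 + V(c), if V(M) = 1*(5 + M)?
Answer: -242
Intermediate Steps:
V(M) = 5 + M
-133 + V(c) = -133 + (5 - 114) = -133 - 109 = -242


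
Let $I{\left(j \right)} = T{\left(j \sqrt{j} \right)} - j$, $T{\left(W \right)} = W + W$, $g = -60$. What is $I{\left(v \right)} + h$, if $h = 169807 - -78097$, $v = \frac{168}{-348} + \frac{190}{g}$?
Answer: $\frac{43135931}{174} - \frac{635 i \sqrt{110490}}{15138} \approx 2.4791 \cdot 10^{5} - 13.943 i$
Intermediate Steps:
$T{\left(W \right)} = 2 W$
$v = - \frac{635}{174}$ ($v = \frac{168}{-348} + \frac{190}{-60} = 168 \left(- \frac{1}{348}\right) + 190 \left(- \frac{1}{60}\right) = - \frac{14}{29} - \frac{19}{6} = - \frac{635}{174} \approx -3.6494$)
$I{\left(j \right)} = - j + 2 j^{\frac{3}{2}}$ ($I{\left(j \right)} = 2 j \sqrt{j} - j = 2 j^{\frac{3}{2}} - j = - j + 2 j^{\frac{3}{2}}$)
$h = 247904$ ($h = 169807 + 78097 = 247904$)
$I{\left(v \right)} + h = \left(\left(-1\right) \left(- \frac{635}{174}\right) + 2 \left(- \frac{635}{174}\right)^{\frac{3}{2}}\right) + 247904 = \left(\frac{635}{174} + 2 \left(- \frac{635 i \sqrt{110490}}{30276}\right)\right) + 247904 = \left(\frac{635}{174} - \frac{635 i \sqrt{110490}}{15138}\right) + 247904 = \frac{43135931}{174} - \frac{635 i \sqrt{110490}}{15138}$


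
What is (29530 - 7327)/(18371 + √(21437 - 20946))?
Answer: 407891313/337493150 - 22203*√491/337493150 ≈ 1.2071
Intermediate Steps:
(29530 - 7327)/(18371 + √(21437 - 20946)) = 22203/(18371 + √491)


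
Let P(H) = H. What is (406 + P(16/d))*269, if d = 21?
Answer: 2297798/21 ≈ 1.0942e+5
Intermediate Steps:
(406 + P(16/d))*269 = (406 + 16/21)*269 = (8542/21)*269 = 2297798/21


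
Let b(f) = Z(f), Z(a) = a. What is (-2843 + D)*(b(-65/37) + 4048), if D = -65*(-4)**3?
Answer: 197169387/37 ≈ 5.3289e+6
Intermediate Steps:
b(f) = f
D = 4160 (D = -65*(-64) = 4160)
(-2843 + D)*(b(-65/37) + 4048) = (-2843 + 4160)*(-65/37 + 4048) = 1317*(-65*1/37 + 4048) = 1317*(-65/37 + 4048) = 1317*(149711/37) = 197169387/37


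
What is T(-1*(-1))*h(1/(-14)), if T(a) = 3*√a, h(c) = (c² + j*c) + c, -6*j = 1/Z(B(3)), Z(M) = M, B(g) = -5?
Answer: -101/490 ≈ -0.20612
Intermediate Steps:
j = 1/30 (j = -1/(6*(-5)) = -(-1)/(6*5) = -⅙*(-⅕) = 1/30 ≈ 0.033333)
h(c) = c² + 31*c/30 (h(c) = (c² + c/30) + c = c² + 31*c/30)
T(-1*(-1))*h(1/(-14)) = (3*√(-1*(-1)))*((1/30)*(31 + 30/(-14))/(-14)) = (3*√1)*((1/30)*(-1/14)*(31 + 30*(-1/14))) = (3*1)*((1/30)*(-1/14)*(31 - 15/7)) = 3*((1/30)*(-1/14)*(202/7)) = 3*(-101/1470) = -101/490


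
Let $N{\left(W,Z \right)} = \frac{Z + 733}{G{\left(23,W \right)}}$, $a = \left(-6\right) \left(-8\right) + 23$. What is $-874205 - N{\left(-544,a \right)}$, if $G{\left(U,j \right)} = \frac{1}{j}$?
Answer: $-436829$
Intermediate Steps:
$a = 71$ ($a = 48 + 23 = 71$)
$N{\left(W,Z \right)} = W \left(733 + Z\right)$ ($N{\left(W,Z \right)} = \frac{Z + 733}{\frac{1}{W}} = \left(733 + Z\right) W = W \left(733 + Z\right)$)
$-874205 - N{\left(-544,a \right)} = -874205 - - 544 \left(733 + 71\right) = -874205 - \left(-544\right) 804 = -874205 - -437376 = -874205 + 437376 = -436829$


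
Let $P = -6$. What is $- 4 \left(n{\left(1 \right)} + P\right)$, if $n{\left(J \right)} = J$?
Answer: $20$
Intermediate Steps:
$- 4 \left(n{\left(1 \right)} + P\right) = - 4 \left(1 - 6\right) = \left(-4\right) \left(-5\right) = 20$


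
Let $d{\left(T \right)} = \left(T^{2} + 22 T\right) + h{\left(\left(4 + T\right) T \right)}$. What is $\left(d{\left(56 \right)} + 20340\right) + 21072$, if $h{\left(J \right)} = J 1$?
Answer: $49140$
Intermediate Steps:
$h{\left(J \right)} = J$
$d{\left(T \right)} = T^{2} + 22 T + T \left(4 + T\right)$ ($d{\left(T \right)} = \left(T^{2} + 22 T\right) + \left(4 + T\right) T = \left(T^{2} + 22 T\right) + T \left(4 + T\right) = T^{2} + 22 T + T \left(4 + T\right)$)
$\left(d{\left(56 \right)} + 20340\right) + 21072 = \left(2 \cdot 56 \left(13 + 56\right) + 20340\right) + 21072 = \left(2 \cdot 56 \cdot 69 + 20340\right) + 21072 = \left(7728 + 20340\right) + 21072 = 28068 + 21072 = 49140$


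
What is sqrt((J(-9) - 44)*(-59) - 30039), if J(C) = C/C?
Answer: I*sqrt(27502) ≈ 165.84*I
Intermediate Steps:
J(C) = 1
sqrt((J(-9) - 44)*(-59) - 30039) = sqrt((1 - 44)*(-59) - 30039) = sqrt(-43*(-59) - 30039) = sqrt(2537 - 30039) = sqrt(-27502) = I*sqrt(27502)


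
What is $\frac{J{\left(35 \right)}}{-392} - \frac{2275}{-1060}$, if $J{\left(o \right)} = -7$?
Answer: $\frac{6423}{2968} \approx 2.1641$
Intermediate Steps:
$\frac{J{\left(35 \right)}}{-392} - \frac{2275}{-1060} = - \frac{7}{-392} - \frac{2275}{-1060} = \left(-7\right) \left(- \frac{1}{392}\right) - - \frac{455}{212} = \frac{1}{56} + \frac{455}{212} = \frac{6423}{2968}$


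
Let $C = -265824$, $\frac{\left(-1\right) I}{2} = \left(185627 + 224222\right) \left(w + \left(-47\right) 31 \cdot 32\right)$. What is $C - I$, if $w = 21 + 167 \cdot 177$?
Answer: $-13971198536$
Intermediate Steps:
$w = 29580$ ($w = 21 + 29559 = 29580$)
$I = 13970932712$ ($I = - 2 \left(185627 + 224222\right) \left(29580 + \left(-47\right) 31 \cdot 32\right) = - 2 \cdot 409849 \left(29580 - 46624\right) = - 2 \cdot 409849 \left(-17044\right) = \left(-2\right) \left(-6985466356\right) = 13970932712$)
$C - I = -265824 - 13970932712 = -13971198536$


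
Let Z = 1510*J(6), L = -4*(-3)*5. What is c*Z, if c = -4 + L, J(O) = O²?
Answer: 3044160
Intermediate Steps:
L = 60 (L = 12*5 = 60)
Z = 54360 (Z = 1510*6² = 1510*36 = 54360)
c = 56 (c = -4 + 60 = 56)
c*Z = 56*54360 = 3044160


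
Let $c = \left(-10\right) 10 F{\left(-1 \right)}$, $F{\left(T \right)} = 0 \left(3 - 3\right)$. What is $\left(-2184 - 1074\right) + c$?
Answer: $-3258$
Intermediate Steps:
$F{\left(T \right)} = 0$ ($F{\left(T \right)} = 0 \cdot 0 = 0$)
$c = 0$ ($c = \left(-10\right) 10 \cdot 0 = \left(-100\right) 0 = 0$)
$\left(-2184 - 1074\right) + c = \left(-2184 - 1074\right) + 0 = -3258 + 0 = -3258$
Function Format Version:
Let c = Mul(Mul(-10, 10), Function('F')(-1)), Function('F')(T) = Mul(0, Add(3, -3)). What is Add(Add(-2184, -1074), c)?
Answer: -3258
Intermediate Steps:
Function('F')(T) = 0 (Function('F')(T) = Mul(0, 0) = 0)
c = 0 (c = Mul(Mul(-10, 10), 0) = Mul(-100, 0) = 0)
Add(Add(-2184, -1074), c) = Add(Add(-2184, -1074), 0) = Add(-3258, 0) = -3258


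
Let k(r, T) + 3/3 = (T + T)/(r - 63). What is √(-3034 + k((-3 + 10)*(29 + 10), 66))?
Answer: I*√3717105/35 ≈ 55.085*I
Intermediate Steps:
k(r, T) = -1 + 2*T/(-63 + r) (k(r, T) = -1 + (T + T)/(r - 63) = -1 + (2*T)/(-63 + r) = -1 + 2*T/(-63 + r))
√(-3034 + k((-3 + 10)*(29 + 10), 66)) = √(-3034 + (63 - (-3 + 10)*(29 + 10) + 2*66)/(-63 + (-3 + 10)*(29 + 10))) = √(-3034 + (63 - 7*39 + 132)/(-63 + 7*39)) = √(-3034 + (63 - 1*273 + 132)/(-63 + 273)) = √(-3034 + (63 - 273 + 132)/210) = √(-3034 + (1/210)*(-78)) = √(-3034 - 13/35) = √(-106203/35) = I*√3717105/35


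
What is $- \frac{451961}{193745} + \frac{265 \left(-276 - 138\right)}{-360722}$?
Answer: $- \frac{70888255946}{34944041945} \approx -2.0286$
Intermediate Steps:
$- \frac{451961}{193745} + \frac{265 \left(-276 - 138\right)}{-360722} = \left(-451961\right) \frac{1}{193745} + 265 \left(-414\right) \left(- \frac{1}{360722}\right) = - \frac{451961}{193745} - - \frac{54855}{180361} = - \frac{451961}{193745} + \frac{54855}{180361} = - \frac{70888255946}{34944041945}$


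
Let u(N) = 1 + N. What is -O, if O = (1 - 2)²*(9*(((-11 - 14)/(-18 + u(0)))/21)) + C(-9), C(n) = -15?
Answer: 1710/119 ≈ 14.370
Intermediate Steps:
O = -1710/119 (O = (1 - 2)²*(9*(((-11 - 14)/(-18 + (1 + 0)))/21)) - 15 = (-1)²*(9*(-25/(-18 + 1)*(1/21))) - 15 = 1*(9*(-25/(-17)*(1/21))) - 15 = 1*(9*(-25*(-1/17)*(1/21))) - 15 = 1*(9*((25/17)*(1/21))) - 15 = 1*(9*(25/357)) - 15 = 1*(75/119) - 15 = 75/119 - 15 = -1710/119 ≈ -14.370)
-O = -1*(-1710/119) = 1710/119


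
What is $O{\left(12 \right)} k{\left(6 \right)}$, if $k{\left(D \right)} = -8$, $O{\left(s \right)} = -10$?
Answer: $80$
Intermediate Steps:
$O{\left(12 \right)} k{\left(6 \right)} = \left(-10\right) \left(-8\right) = 80$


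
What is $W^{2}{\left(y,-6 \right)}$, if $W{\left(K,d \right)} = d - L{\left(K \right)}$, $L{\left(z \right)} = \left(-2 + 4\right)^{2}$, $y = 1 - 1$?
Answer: $100$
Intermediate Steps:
$y = 0$
$L{\left(z \right)} = 4$ ($L{\left(z \right)} = 2^{2} = 4$)
$W{\left(K,d \right)} = -4 + d$ ($W{\left(K,d \right)} = d - 4 = -4 + d$)
$W^{2}{\left(y,-6 \right)} = \left(-4 - 6\right)^{2} = \left(-10\right)^{2} = 100$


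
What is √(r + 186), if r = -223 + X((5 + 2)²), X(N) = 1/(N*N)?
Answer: 2*I*√22209/49 ≈ 6.0827*I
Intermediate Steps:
X(N) = N⁻² (X(N) = 1/(N²) = N⁻²)
r = -535422/2401 (r = -223 + ((5 + 2)²)⁻² = -223 + (7²)⁻² = -223 + 49⁻² = -223 + 1/2401 = -535422/2401 ≈ -223.00)
√(r + 186) = √(-535422/2401 + 186) = √(-88836/2401) = 2*I*√22209/49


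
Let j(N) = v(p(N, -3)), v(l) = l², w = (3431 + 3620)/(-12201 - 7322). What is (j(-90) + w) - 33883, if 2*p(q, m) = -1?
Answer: -2645999917/78092 ≈ -33883.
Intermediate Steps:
p(q, m) = -½ (p(q, m) = (½)*(-1) = -½)
w = -7051/19523 (w = 7051/(-19523) = 7051*(-1/19523) = -7051/19523 ≈ -0.36116)
j(N) = ¼ (j(N) = (-½)² = ¼)
(j(-90) + w) - 33883 = (¼ - 7051/19523) - 33883 = -8681/78092 - 33883 = -2645999917/78092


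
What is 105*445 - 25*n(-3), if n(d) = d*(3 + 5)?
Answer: 47325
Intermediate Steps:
n(d) = 8*d (n(d) = d*8 = 8*d)
105*445 - 25*n(-3) = 105*445 - 200*(-3) = 46725 - 25*(-24) = 46725 + 600 = 47325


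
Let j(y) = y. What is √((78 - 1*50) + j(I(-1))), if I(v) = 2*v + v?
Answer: 5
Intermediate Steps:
I(v) = 3*v
√((78 - 1*50) + j(I(-1))) = √((78 - 1*50) + 3*(-1)) = √((78 - 50) - 3) = √(28 - 3) = √25 = 5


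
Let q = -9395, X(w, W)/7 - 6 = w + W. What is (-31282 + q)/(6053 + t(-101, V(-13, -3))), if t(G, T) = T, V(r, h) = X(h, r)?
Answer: -40677/5983 ≈ -6.7988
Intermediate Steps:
X(w, W) = 42 + 7*W + 7*w (X(w, W) = 42 + 7*(w + W) = 42 + 7*(W + w) = 42 + (7*W + 7*w) = 42 + 7*W + 7*w)
V(r, h) = 42 + 7*h + 7*r (V(r, h) = 42 + 7*r + 7*h = 42 + 7*h + 7*r)
(-31282 + q)/(6053 + t(-101, V(-13, -3))) = (-31282 - 9395)/(6053 + (42 + 7*(-3) + 7*(-13))) = -40677/(6053 + (42 - 21 - 91)) = -40677/(6053 - 70) = -40677/5983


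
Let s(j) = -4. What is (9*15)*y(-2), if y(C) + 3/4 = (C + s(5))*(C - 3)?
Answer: 15795/4 ≈ 3948.8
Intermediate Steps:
y(C) = -¾ + (-4 + C)*(-3 + C) (y(C) = -¾ + (C - 4)*(C - 3) = -¾ + (-4 + C)*(-3 + C))
(9*15)*y(-2) = (9*15)*(45/4 + (-2)² - 7*(-2)) = 135*(45/4 + 4 + 14) = 135*(117/4) = 15795/4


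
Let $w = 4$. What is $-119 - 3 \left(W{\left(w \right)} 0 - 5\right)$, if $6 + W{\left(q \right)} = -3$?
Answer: $-104$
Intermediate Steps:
$W{\left(q \right)} = -9$ ($W{\left(q \right)} = -6 - 3 = -9$)
$-119 - 3 \left(W{\left(w \right)} 0 - 5\right) = -119 - 3 \left(\left(-9\right) 0 - 5\right) = -119 - 3 \left(0 - 5\right) = -119 - -15 = -119 + 15 = -104$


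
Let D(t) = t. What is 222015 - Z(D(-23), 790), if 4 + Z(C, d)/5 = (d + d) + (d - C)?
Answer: 210070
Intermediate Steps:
Z(C, d) = -20 - 5*C + 15*d (Z(C, d) = -20 + 5*((d + d) + (d - C)) = -20 + 5*(2*d + (d - C)) = -20 + 5*(-C + 3*d) = -20 + (-5*C + 15*d) = -20 - 5*C + 15*d)
222015 - Z(D(-23), 790) = 222015 - (-20 - 5*(-23) + 15*790) = 222015 - (-20 + 115 + 11850) = 222015 - 1*11945 = 222015 - 11945 = 210070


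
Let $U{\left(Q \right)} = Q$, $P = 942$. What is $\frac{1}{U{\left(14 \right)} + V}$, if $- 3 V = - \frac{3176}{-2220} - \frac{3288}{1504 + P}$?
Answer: $\frac{2036295}{28449488} \approx 0.071576$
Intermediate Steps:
$V = - \frac{58642}{2036295}$ ($V = - \frac{- \frac{3176}{-2220} - \frac{3288}{1504 + 942}}{3} = - \frac{\left(-3176\right) \left(- \frac{1}{2220}\right) - \frac{3288}{2446}}{3} = - \frac{\frac{794}{555} - \frac{1644}{1223}}{3} = \left(- \frac{1}{3}\right) \frac{58642}{678765} = - \frac{58642}{2036295} \approx -0.028798$)
$\frac{1}{U{\left(14 \right)} + V} = \frac{1}{14 - \frac{58642}{2036295}} = \frac{1}{\frac{28449488}{2036295}} = \frac{2036295}{28449488}$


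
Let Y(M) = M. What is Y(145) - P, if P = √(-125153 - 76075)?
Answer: 145 - 2*I*√50307 ≈ 145.0 - 448.58*I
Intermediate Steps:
P = 2*I*√50307 (P = √(-201228) = 2*I*√50307 ≈ 448.58*I)
Y(145) - P = 145 - 2*I*√50307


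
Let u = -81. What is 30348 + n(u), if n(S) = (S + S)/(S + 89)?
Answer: 121311/4 ≈ 30328.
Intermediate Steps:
n(S) = 2*S/(89 + S) (n(S) = (2*S)/(89 + S) = 2*S/(89 + S))
30348 + n(u) = 30348 + 2*(-81)/(89 - 81) = 30348 + 2*(-81)/8 = 30348 + 2*(-81)*(⅛) = 30348 - 81/4 = 121311/4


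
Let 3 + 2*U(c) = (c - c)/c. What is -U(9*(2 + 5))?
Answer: 3/2 ≈ 1.5000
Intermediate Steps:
U(c) = -3/2 (U(c) = -3/2 + ((c - c)/c)/2 = -3/2 + (0/c)/2 = -3/2 + (½)*0 = -3/2 + 0 = -3/2)
-U(9*(2 + 5)) = -1*(-3/2) = 3/2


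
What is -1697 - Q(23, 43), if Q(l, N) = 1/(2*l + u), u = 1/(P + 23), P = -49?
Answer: -2027941/1195 ≈ -1697.0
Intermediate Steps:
u = -1/26 (u = 1/(-49 + 23) = 1/(-26) = -1/26 ≈ -0.038462)
Q(l, N) = 1/(-1/26 + 2*l) (Q(l, N) = 1/(2*l - 1/26) = 1/(-1/26 + 2*l))
-1697 - Q(23, 43) = -1697 - 26/(-1 + 52*23) = -1697 - 26/(-1 + 1196) = -1697 - 26/1195 = -2027941/1195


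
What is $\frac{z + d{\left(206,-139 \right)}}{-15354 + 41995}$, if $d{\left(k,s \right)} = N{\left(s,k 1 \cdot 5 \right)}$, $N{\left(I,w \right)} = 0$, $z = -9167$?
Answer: $- \frac{9167}{26641} \approx -0.34409$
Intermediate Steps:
$d{\left(k,s \right)} = 0$
$\frac{z + d{\left(206,-139 \right)}}{-15354 + 41995} = \frac{-9167 + 0}{-15354 + 41995} = - \frac{9167}{26641}$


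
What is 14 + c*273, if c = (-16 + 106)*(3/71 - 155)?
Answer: -270318146/71 ≈ -3.8073e+6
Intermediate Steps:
c = -990180/71 (c = 90*(3*(1/71) - 155) = 90*(3/71 - 155) = 90*(-11002/71) = -990180/71 ≈ -13946.)
14 + c*273 = 14 - 990180/71*273 = 14 - 270319140/71 = -270318146/71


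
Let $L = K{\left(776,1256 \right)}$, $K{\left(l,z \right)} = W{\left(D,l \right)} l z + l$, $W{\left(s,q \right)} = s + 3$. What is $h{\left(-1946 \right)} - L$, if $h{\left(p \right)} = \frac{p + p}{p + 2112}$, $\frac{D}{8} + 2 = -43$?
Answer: $\frac{28879965582}{83} \approx 3.4795 \cdot 10^{8}$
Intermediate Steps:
$D = -360$ ($D = -16 + 8 \left(-43\right) = -16 - 344 = -360$)
$W{\left(s,q \right)} = 3 + s$
$K{\left(l,z \right)} = l - 357 l z$ ($K{\left(l,z \right)} = \left(3 - 360\right) l z + l = - 357 l z + l = l - 357 l z$)
$h{\left(p \right)} = \frac{2 p}{2112 + p}$
$L = -347951416$ ($L = 776 \left(1 - 448392\right) = 776 \left(-448391\right) = -347951416$)
$h{\left(-1946 \right)} - L = 2 \left(-1946\right) \frac{1}{2112 - 1946} - -347951416 = 2 \left(-1946\right) \frac{1}{166} + 347951416 = - \frac{1946}{83} + 347951416 = \frac{28879965582}{83}$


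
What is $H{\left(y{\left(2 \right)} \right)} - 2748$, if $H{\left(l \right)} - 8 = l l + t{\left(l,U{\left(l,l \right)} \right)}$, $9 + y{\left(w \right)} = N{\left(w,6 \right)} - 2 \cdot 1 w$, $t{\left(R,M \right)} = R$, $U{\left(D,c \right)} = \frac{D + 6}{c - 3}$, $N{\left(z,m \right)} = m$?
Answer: $-2698$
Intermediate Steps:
$U{\left(D,c \right)} = \frac{6 + D}{-3 + c}$
$y{\left(w \right)} = -3 - 2 w$ ($y{\left(w \right)} = -9 - \left(-6 + 2 \cdot 1 w\right) = -9 - \left(-6 + 2 w\right) = -3 - 2 w$)
$H{\left(l \right)} = 8 + l + l^{2}$ ($H{\left(l \right)} = 8 + \left(l l + l\right) = 8 + \left(l^{2} + l\right) = 8 + \left(l + l^{2}\right) = 8 + l + l^{2}$)
$H{\left(y{\left(2 \right)} \right)} - 2748 = \left(8 - 7 + \left(-3 - 4\right)^{2}\right) - 2748 = \left(8 - 7 + \left(-7\right)^{2}\right) - 2748 = \left(8 - 7 + 49\right) - 2748 = 50 - 2748 = -2698$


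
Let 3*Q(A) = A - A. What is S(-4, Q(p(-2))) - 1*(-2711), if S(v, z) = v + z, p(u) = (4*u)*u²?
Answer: 2707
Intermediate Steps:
p(u) = 4*u³
Q(A) = 0 (Q(A) = (A - A)/3 = (⅓)*0 = 0)
S(-4, Q(p(-2))) - 1*(-2711) = (-4 + 0) - 1*(-2711) = -4 + 2711 = 2707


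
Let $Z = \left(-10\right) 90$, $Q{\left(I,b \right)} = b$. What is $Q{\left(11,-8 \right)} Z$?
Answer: $7200$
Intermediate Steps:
$Z = -900$
$Q{\left(11,-8 \right)} Z = \left(-8\right) \left(-900\right) = 7200$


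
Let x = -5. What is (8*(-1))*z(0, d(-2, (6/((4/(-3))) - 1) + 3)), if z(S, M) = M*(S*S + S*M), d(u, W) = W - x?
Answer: 0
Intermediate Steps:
d(u, W) = 5 + W (d(u, W) = W - 1*(-5) = W + 5 = 5 + W)
z(S, M) = M*(S**2 + M*S)
(8*(-1))*z(0, d(-2, (6/((4/(-3))) - 1) + 3)) = (8*(-1))*((5 + ((6/((4/(-3))) - 1) + 3))*0*((5 + ((6/((4/(-3))) - 1) + 3)) + 0)) = -8*(5 + ((6/((4*(-1/3))) - 1) + 3))*0*((5 + ((6/((4*(-1/3))) - 1) + 3)) + 0) = -8*(5 + ((6/(-4/3) - 1) + 3))*0*((5 + ((6/(-4/3) - 1) + 3)) + 0) = -8*(5 + ((6*(-3/4) - 1) + 3))*0*((5 + ((6*(-3/4) - 1) + 3)) + 0) = -8*(5 + ((-9/2 - 1) + 3))*0*((5 + ((-9/2 - 1) + 3)) + 0) = -8*(5 + (-11/2 + 3))*0*((5 + (-11/2 + 3)) + 0) = -8*(5 - 5/2)*0*((5 - 5/2) + 0) = -20*0*(5/2 + 0) = -20*0*5/2 = -8*0 = 0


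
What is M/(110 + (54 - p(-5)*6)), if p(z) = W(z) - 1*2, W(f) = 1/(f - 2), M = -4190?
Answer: -14665/619 ≈ -23.691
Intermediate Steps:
W(f) = 1/(-2 + f)
p(z) = -2 + 1/(-2 + z) (p(z) = 1/(-2 + z) - 1*2 = 1/(-2 + z) - 2 = -2 + 1/(-2 + z))
M/(110 + (54 - p(-5)*6)) = -4190/(110 + (54 - (5 - 2*(-5))/(-2 - 5)*6)) = -4190/(110 + (54 - (5 + 10)/(-7)*6)) = -4190/(110 + (54 - (-⅐*15)*6)) = -4190/(110 + (54 - (-15)*6/7)) = -4190/(110 + (54 - 1*(-90/7))) = -4190/(110 + (54 + 90/7)) = -4190/(110 + 468/7) = -4190/(1238/7) = (7/1238)*(-4190) = -14665/619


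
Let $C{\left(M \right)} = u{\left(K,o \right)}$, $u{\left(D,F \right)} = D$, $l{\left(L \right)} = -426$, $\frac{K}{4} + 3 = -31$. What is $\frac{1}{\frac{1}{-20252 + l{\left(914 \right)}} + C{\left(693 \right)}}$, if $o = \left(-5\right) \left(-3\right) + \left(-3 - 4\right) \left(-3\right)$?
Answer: $- \frac{20678}{2812209} \approx -0.0073529$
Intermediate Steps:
$K = -136$ ($K = -12 + 4 \left(-31\right) = -12 - 124 = -136$)
$o = 36$ ($o = 15 - -21 = 15 + 21 = 36$)
$C{\left(M \right)} = -136$
$\frac{1}{\frac{1}{-20252 + l{\left(914 \right)}} + C{\left(693 \right)}} = \frac{1}{\frac{1}{-20252 - 426} - 136} = \frac{1}{\frac{1}{-20678} - 136} = \frac{1}{- \frac{1}{20678} - 136} = \frac{1}{- \frac{2812209}{20678}} = - \frac{20678}{2812209}$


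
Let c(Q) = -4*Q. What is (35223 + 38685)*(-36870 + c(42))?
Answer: -2737404504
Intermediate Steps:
(35223 + 38685)*(-36870 + c(42)) = (35223 + 38685)*(-36870 - 4*42) = 73908*(-36870 - 168) = 73908*(-37038) = -2737404504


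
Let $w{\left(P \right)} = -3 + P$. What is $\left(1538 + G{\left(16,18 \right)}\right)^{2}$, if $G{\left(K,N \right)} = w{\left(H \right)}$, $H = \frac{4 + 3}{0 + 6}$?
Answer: $\frac{84953089}{36} \approx 2.3598 \cdot 10^{6}$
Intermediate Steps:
$H = \frac{7}{6} \approx 1.1667$
$G{\left(K,N \right)} = - \frac{11}{6}$ ($G{\left(K,N \right)} = -3 + \frac{7}{6} = - \frac{11}{6}$)
$\left(1538 + G{\left(16,18 \right)}\right)^{2} = \left(1538 - \frac{11}{6}\right)^{2} = \left(\frac{9217}{6}\right)^{2} = \frac{84953089}{36}$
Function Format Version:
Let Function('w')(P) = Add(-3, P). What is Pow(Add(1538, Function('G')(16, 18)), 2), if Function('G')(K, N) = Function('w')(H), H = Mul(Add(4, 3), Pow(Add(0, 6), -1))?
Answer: Rational(84953089, 36) ≈ 2.3598e+6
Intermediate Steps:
H = Rational(7, 6) (H = Mul(7, Pow(6, -1)) = Mul(7, Rational(1, 6)) = Rational(7, 6) ≈ 1.1667)
Function('G')(K, N) = Rational(-11, 6) (Function('G')(K, N) = Add(-3, Rational(7, 6)) = Rational(-11, 6))
Pow(Add(1538, Function('G')(16, 18)), 2) = Pow(Add(1538, Rational(-11, 6)), 2) = Pow(Rational(9217, 6), 2) = Rational(84953089, 36)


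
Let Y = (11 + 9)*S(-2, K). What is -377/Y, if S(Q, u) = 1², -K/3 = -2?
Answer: -377/20 ≈ -18.850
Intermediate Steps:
K = 6 (K = -3*(-2) = 6)
S(Q, u) = 1
Y = 20 (Y = (11 + 9)*1 = 20*1 = 20)
-377/Y = -377/20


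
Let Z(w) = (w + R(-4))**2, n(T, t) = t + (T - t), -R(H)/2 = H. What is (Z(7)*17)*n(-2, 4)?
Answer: -7650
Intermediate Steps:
R(H) = -2*H
n(T, t) = T
Z(w) = (8 + w)**2 (Z(w) = (w - 2*(-4))**2 = (w + 8)**2 = (8 + w)**2)
(Z(7)*17)*n(-2, 4) = ((8 + 7)**2*17)*(-2) = (15**2*17)*(-2) = (225*17)*(-2) = 3825*(-2) = -7650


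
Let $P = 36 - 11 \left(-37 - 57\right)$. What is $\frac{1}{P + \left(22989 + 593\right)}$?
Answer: $\frac{1}{24652} \approx 4.0565 \cdot 10^{-5}$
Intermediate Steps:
$P = 1070$ ($P = 36 - -1034 = 36 + 1034 = 1070$)
$\frac{1}{P + \left(22989 + 593\right)} = \frac{1}{1070 + \left(22989 + 593\right)} = \frac{1}{1070 + 23582} = \frac{1}{24652}$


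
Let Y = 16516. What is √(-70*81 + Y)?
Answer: √10846 ≈ 104.14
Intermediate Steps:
√(-70*81 + Y) = √(-70*81 + 16516) = √(-5670 + 16516) = √10846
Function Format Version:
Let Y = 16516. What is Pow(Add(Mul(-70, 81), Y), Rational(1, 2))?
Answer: Pow(10846, Rational(1, 2)) ≈ 104.14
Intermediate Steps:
Pow(Add(Mul(-70, 81), Y), Rational(1, 2)) = Pow(Add(Mul(-70, 81), 16516), Rational(1, 2)) = Pow(Add(-5670, 16516), Rational(1, 2)) = Pow(10846, Rational(1, 2))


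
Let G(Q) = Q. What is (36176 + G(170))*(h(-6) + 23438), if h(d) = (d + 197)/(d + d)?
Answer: 5107794245/6 ≈ 8.5130e+8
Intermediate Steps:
h(d) = (197 + d)/(2*d) (h(d) = (197 + d)/((2*d)) = (197 + d)*(1/(2*d)) = (197 + d)/(2*d))
(36176 + G(170))*(h(-6) + 23438) = (36176 + 170)*((1/2)*(197 - 6)/(-6) + 23438) = 36346*((1/2)*(-1/6)*191 + 23438) = 36346*(-191/12 + 23438) = 36346*(281065/12) = 5107794245/6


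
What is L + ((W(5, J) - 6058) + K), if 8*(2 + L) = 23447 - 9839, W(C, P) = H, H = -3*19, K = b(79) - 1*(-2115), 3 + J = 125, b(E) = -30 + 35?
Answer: -2296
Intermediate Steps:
b(E) = 5
J = 122 (J = -3 + 125 = 122)
K = 2120 (K = 5 - 1*(-2115) = 5 + 2115 = 2120)
H = -57
W(C, P) = -57
L = 1699 (L = -2 + (23447 - 9839)/8 = -2 + (⅛)*13608 = -2 + 1701 = 1699)
L + ((W(5, J) - 6058) + K) = 1699 + ((-57 - 6058) + 2120) = 1699 + (-6115 + 2120) = 1699 - 3995 = -2296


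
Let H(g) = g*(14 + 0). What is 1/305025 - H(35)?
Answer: -149462249/305025 ≈ -490.00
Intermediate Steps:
H(g) = 14*g (H(g) = g*14 = 14*g)
1/305025 - H(35) = 1/305025 - 14*35 = 1/305025 - 1*490 = 1/305025 - 490 = -149462249/305025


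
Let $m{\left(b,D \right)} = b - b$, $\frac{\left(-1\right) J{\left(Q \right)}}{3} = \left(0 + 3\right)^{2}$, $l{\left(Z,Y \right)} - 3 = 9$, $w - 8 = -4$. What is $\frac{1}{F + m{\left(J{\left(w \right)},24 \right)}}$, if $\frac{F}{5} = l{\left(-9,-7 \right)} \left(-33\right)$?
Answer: $- \frac{1}{1980} \approx -0.00050505$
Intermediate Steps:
$w = 4$ ($w = 8 - 4 = 4$)
$l{\left(Z,Y \right)} = 12$ ($l{\left(Z,Y \right)} = 3 + 9 = 12$)
$F = -1980$ ($F = 5 \cdot 12 \left(-33\right) = 5 \left(-396\right) = -1980$)
$J{\left(Q \right)} = -27$ ($J{\left(Q \right)} = - 3 \left(0 + 3\right)^{2} = - 3 \cdot 3^{2} = \left(-3\right) 9 = -27$)
$m{\left(b,D \right)} = 0$
$\frac{1}{F + m{\left(J{\left(w \right)},24 \right)}} = \frac{1}{-1980 + 0} = \frac{1}{-1980} = - \frac{1}{1980}$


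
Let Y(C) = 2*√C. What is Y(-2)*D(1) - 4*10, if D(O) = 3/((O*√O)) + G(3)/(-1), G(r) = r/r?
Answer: -40 + 4*I*√2 ≈ -40.0 + 5.6569*I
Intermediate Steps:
G(r) = 1
D(O) = -1 + 3/O^(3/2) (D(O) = 3/((O*√O)) + 1/(-1) = 3/(O^(3/2)) + 1*(-1) = 3/O^(3/2) - 1 = -1 + 3/O^(3/2))
Y(-2)*D(1) - 4*10 = (2*√(-2))*(-1 + 3/1^(3/2)) - 4*10 = (2*(I*√2))*(-1 + 3*1) - 40 = (2*I*√2)*(-1 + 3) - 40 = (2*I*√2)*2 - 40 = 4*I*√2 - 40 = -40 + 4*I*√2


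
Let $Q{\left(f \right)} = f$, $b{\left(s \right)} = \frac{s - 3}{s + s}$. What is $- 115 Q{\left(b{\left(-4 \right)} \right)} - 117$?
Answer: $- \frac{1741}{8} \approx -217.63$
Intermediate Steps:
$b{\left(s \right)} = \frac{-3 + s}{2 s}$
$- 115 Q{\left(b{\left(-4 \right)} \right)} - 117 = - 115 \frac{-3 - 4}{2 \left(-4\right)} - 117 = - 115 \cdot \frac{1}{2} \left(- \frac{1}{4}\right) \left(-7\right) - 117 = \left(-115\right) \frac{7}{8} - 117 = - \frac{805}{8} - 117 = - \frac{1741}{8}$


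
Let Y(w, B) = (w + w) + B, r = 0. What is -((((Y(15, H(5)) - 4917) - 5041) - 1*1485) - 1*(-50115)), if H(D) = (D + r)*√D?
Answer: -38702 - 5*√5 ≈ -38713.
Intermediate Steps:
H(D) = D^(3/2) (H(D) = (D + 0)*√D = D*√D = D^(3/2))
Y(w, B) = B + 2*w (Y(w, B) = 2*w + B = B + 2*w)
-((((Y(15, H(5)) - 4917) - 5041) - 1*1485) - 1*(-50115)) = -(((((5^(3/2) + 2*15) - 4917) - 5041) - 1*1485) - 1*(-50115)) = -(((((5*√5 + 30) - 4917) - 5041) - 1485) + 50115) = -(((((30 + 5*√5) - 4917) - 5041) - 1485) + 50115) = -((((-4887 + 5*√5) - 5041) - 1485) + 50115) = -(((-9928 + 5*√5) - 1485) + 50115) = -((-11413 + 5*√5) + 50115) = -(38702 + 5*√5) = -38702 - 5*√5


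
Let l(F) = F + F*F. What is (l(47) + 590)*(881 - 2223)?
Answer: -3819332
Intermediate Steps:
l(F) = F + F²
(l(47) + 590)*(881 - 2223) = (47*(1 + 47) + 590)*(881 - 2223) = (47*48 + 590)*(-1342) = (2256 + 590)*(-1342) = 2846*(-1342) = -3819332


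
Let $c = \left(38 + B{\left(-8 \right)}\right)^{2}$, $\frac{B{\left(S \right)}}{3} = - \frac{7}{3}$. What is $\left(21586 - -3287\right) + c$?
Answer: $25834$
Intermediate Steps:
$B{\left(S \right)} = -7$ ($B{\left(S \right)} = 3 \left(- \frac{7}{3}\right) = -7$)
$c = 961$ ($c = \left(38 - 7\right)^{2} = 31^{2} = 961$)
$\left(21586 - -3287\right) + c = \left(21586 - -3287\right) + 961 = \left(21586 + 3287\right) + 961 = 24873 + 961 = 25834$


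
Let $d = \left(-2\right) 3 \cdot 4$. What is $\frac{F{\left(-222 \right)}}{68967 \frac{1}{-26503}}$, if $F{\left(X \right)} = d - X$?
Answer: $- \frac{583066}{7663} \approx -76.089$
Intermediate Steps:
$d = -24$ ($d = \left(-6\right) 4 = -24$)
$F{\left(X \right)} = -24 - X$
$\frac{F{\left(-222 \right)}}{68967 \frac{1}{-26503}} = \frac{-24 - -222}{68967 \frac{1}{-26503}} = \frac{-24 + 222}{68967 \left(- \frac{1}{26503}\right)} = \frac{198}{- \frac{68967}{26503}} = 198 \left(- \frac{26503}{68967}\right) = - \frac{583066}{7663}$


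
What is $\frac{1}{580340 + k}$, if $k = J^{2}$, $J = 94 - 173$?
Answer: $\frac{1}{586581} \approx 1.7048 \cdot 10^{-6}$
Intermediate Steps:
$J = -79$ ($J = 94 - 173 = -79$)
$k = 6241$ ($k = \left(-79\right)^{2} = 6241$)
$\frac{1}{580340 + k} = \frac{1}{580340 + 6241} = \frac{1}{586581}$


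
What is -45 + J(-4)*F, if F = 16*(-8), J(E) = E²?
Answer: -2093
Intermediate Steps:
F = -128
-45 + J(-4)*F = -45 + (-4)²*(-128) = -45 + 16*(-128) = -45 - 2048 = -2093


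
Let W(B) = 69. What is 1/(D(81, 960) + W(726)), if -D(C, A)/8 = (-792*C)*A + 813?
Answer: 1/492680925 ≈ 2.0297e-9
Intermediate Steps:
D(C, A) = -6504 + 6336*A*C (D(C, A) = -8*((-792*C)*A + 813) = -8*(-792*A*C + 813) = -8*(813 - 792*A*C) = -6504 + 6336*A*C)
1/(D(81, 960) + W(726)) = 1/((-6504 + 6336*960*81) + 69) = 1/((-6504 + 492687360) + 69) = 1/(492680856 + 69) = 1/492680925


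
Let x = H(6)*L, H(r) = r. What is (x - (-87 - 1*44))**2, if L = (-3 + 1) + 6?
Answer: 24025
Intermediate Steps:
L = 4 (L = -2 + 6 = 4)
x = 24 (x = 6*4 = 24)
(x - (-87 - 1*44))**2 = (24 - (-87 - 1*44))**2 = (24 - (-87 - 44))**2 = (24 - 1*(-131))**2 = (24 + 131)**2 = 155**2 = 24025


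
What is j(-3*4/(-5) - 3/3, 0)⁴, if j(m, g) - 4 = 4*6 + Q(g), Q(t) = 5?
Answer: 1185921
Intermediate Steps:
j(m, g) = 33 (j(m, g) = 4 + (4*6 + 5) = 4 + (24 + 5) = 4 + 29 = 33)
j(-3*4/(-5) - 3/3, 0)⁴ = 33⁴ = 1185921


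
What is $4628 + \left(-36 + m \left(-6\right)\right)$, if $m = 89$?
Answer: $4058$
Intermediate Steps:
$4628 + \left(-36 + m \left(-6\right)\right) = 4628 + \left(-36 + 89 \left(-6\right)\right) = 4628 - 570 = 4058$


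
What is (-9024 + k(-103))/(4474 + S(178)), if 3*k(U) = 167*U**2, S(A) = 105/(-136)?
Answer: 237269816/1825077 ≈ 130.01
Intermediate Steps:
S(A) = -105/136 (S(A) = 105*(-1/136) = -105/136)
k(U) = 167*U**2/3 (k(U) = (167*U**2)/3 = 167*U**2/3)
(-9024 + k(-103))/(4474 + S(178)) = (-9024 + (167/3)*(-103)**2)/(4474 - 105/136) = (-9024 + (167/3)*10609)/(608359/136) = (-9024 + 1771703/3)*(136/608359) = (1744631/3)*(136/608359) = 237269816/1825077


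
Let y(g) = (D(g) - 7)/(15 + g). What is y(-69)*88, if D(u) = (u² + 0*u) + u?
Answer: -206140/27 ≈ -7634.8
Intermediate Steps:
D(u) = u + u² (D(u) = (u² + 0) + u = u² + u = u + u²)
y(g) = (-7 + g*(1 + g))/(15 + g) (y(g) = (g*(1 + g) - 7)/(15 + g) = (-7 + g*(1 + g))/(15 + g))
y(-69)*88 = ((-7 - 69*(1 - 69))/(15 - 69))*88 = ((-7 - 69*(-68))/(-54))*88 = -(-7 + 4692)/54*88 = -1/54*4685*88 = -4685/54*88 = -206140/27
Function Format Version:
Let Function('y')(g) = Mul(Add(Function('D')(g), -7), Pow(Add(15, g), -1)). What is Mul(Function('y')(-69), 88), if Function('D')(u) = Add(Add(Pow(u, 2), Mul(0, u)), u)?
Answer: Rational(-206140, 27) ≈ -7634.8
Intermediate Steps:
Function('D')(u) = Add(u, Pow(u, 2)) (Function('D')(u) = Add(Add(Pow(u, 2), 0), u) = Add(Pow(u, 2), u) = Add(u, Pow(u, 2)))
Function('y')(g) = Mul(Pow(Add(15, g), -1), Add(-7, Mul(g, Add(1, g)))) (Function('y')(g) = Mul(Add(Mul(g, Add(1, g)), -7), Pow(Add(15, g), -1)) = Mul(Add(-7, Mul(g, Add(1, g))), Pow(Add(15, g), -1)) = Mul(Pow(Add(15, g), -1), Add(-7, Mul(g, Add(1, g)))))
Mul(Function('y')(-69), 88) = Mul(Mul(Pow(Add(15, -69), -1), Add(-7, Mul(-69, Add(1, -69)))), 88) = Mul(Mul(Pow(-54, -1), Add(-7, Mul(-69, -68))), 88) = Mul(Mul(Rational(-1, 54), Add(-7, 4692)), 88) = Mul(Mul(Rational(-1, 54), 4685), 88) = Mul(Rational(-4685, 54), 88) = Rational(-206140, 27)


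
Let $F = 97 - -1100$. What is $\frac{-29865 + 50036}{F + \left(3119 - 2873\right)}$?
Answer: $\frac{20171}{1443} \approx 13.979$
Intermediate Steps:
$F = 1197$ ($F = 97 + 1100 = 1197$)
$\frac{-29865 + 50036}{F + \left(3119 - 2873\right)} = \frac{-29865 + 50036}{1197 + \left(3119 - 2873\right)} = \frac{20171}{1197 + 246} = \frac{20171}{1443}$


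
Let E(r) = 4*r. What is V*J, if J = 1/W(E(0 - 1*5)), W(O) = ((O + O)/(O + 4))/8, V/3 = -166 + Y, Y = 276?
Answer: 1056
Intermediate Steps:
V = 330 (V = 3*(-166 + 276) = 3*110 = 330)
W(O) = O/(4*(4 + O)) (W(O) = ((2*O)/(4 + O))*(1/8) = (2*O/(4 + O))*(1/8) = O/(4*(4 + O)))
J = 16/5 (J = 1/((4*(0 - 1*5))/(4*(4 + 4*(0 - 1*5)))) = 1/((4*(0 - 5))/(4*(4 + 4*(0 - 5)))) = 1/((4*(-5))/(4*(4 + 4*(-5)))) = 1/((1/4)*(-20)/(4 - 20)) = 1/((1/4)*(-20)/(-16)) = 1/((1/4)*(-20)*(-1/16)) = 1/(5/16) = 16/5 ≈ 3.2000)
V*J = 330*(16/5) = 1056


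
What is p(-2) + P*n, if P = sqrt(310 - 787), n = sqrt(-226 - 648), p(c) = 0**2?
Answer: -3*sqrt(46322) ≈ -645.68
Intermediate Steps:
p(c) = 0
n = I*sqrt(874) (n = sqrt(-874) = I*sqrt(874) ≈ 29.563*I)
P = 3*I*sqrt(53) (P = sqrt(-477) = 3*I*sqrt(53) ≈ 21.84*I)
p(-2) + P*n = 0 + (3*I*sqrt(53))*(I*sqrt(874)) = 0 - 3*sqrt(46322) = -3*sqrt(46322)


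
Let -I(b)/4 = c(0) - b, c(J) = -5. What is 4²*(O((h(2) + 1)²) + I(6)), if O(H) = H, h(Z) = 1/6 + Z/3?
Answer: 6820/9 ≈ 757.78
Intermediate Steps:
h(Z) = ⅙ + Z/3 (h(Z) = 1*(⅙) + Z*(⅓) = ⅙ + Z/3)
I(b) = 20 + 4*b (I(b) = -4*(-5 - b) = 20 + 4*b)
4²*(O((h(2) + 1)²) + I(6)) = 4²*(((⅙ + (⅓)*2) + 1)² + (20 + 4*6)) = 16*(((⅙ + ⅔) + 1)² + (20 + 24)) = 16*((⅚ + 1)² + 44) = 16*((11/6)² + 44) = 16*(121/36 + 44) = 16*(1705/36) = 6820/9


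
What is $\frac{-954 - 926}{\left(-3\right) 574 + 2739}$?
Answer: $- \frac{1880}{1017} \approx -1.8486$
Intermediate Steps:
$\frac{-954 - 926}{\left(-3\right) 574 + 2739} = - \frac{1880}{-1722 + 2739} = - \frac{1880}{1017}$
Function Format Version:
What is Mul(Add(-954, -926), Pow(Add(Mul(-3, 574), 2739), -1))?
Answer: Rational(-1880, 1017) ≈ -1.8486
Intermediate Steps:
Mul(Add(-954, -926), Pow(Add(Mul(-3, 574), 2739), -1)) = Mul(-1880, Pow(Add(-1722, 2739), -1)) = Mul(-1880, Pow(1017, -1)) = Mul(-1880, Rational(1, 1017)) = Rational(-1880, 1017)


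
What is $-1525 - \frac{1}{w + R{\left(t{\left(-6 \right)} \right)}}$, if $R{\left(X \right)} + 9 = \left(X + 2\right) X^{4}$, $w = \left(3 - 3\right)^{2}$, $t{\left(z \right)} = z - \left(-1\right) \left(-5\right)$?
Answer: $- \frac{200961449}{131778} \approx -1525.0$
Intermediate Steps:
$t{\left(z \right)} = -5 + z$ ($t{\left(z \right)} = z - 5 = -5 + z$)
$w = 0$ ($w = 0^{2} = 0$)
$R{\left(X \right)} = -9 + X^{4} \left(2 + X\right)$ ($R{\left(X \right)} = -9 + \left(X + 2\right) X^{4} = -9 + \left(2 + X\right) X^{4} = -9 + X^{4} \left(2 + X\right)$)
$-1525 - \frac{1}{w + R{\left(t{\left(-6 \right)} \right)}} = -1525 - \frac{1}{0 + \left(-9 + \left(-5 - 6\right)^{5} + 2 \left(-5 - 6\right)^{4}\right)} = -1525 - \frac{1}{0 + \left(-9 + \left(-11\right)^{5} + 2 \left(-11\right)^{4}\right)} = -1525 - \frac{1}{0 - 131778} = -1525 - \frac{1}{-131778} = -1525 - - \frac{1}{131778} = -1525 + \frac{1}{131778} = - \frac{200961449}{131778}$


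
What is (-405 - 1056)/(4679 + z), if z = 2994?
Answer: -1461/7673 ≈ -0.19041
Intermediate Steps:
(-405 - 1056)/(4679 + z) = (-405 - 1056)/(4679 + 2994) = -1461/7673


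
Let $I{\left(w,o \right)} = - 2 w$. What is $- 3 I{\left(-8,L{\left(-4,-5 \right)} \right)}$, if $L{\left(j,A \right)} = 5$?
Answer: $-48$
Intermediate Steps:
$- 3 I{\left(-8,L{\left(-4,-5 \right)} \right)} = - 3 \left(\left(-2\right) \left(-8\right)\right) = \left(-3\right) 16 = -48$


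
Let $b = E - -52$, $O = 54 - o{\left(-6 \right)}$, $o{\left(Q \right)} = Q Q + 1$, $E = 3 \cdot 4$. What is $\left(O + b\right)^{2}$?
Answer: $6561$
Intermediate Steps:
$E = 12$
$o{\left(Q \right)} = 1 + Q^{2}$ ($o{\left(Q \right)} = Q^{2} + 1 = 1 + Q^{2}$)
$O = 17$ ($O = 54 - \left(1 + \left(-6\right)^{2}\right) = 54 - \left(1 + 36\right) = 54 - 37 = 17$)
$b = 64$ ($b = 12 - -52 = 12 + 52 = 64$)
$\left(O + b\right)^{2} = \left(17 + 64\right)^{2} = 81^{2} = 6561$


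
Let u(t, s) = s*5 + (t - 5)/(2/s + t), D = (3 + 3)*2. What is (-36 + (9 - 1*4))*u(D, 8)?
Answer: -8804/7 ≈ -1257.7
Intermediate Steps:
D = 12 (D = 6*2 = 12)
u(t, s) = 5*s + (-5 + t)/(t + 2/s)
(-36 + (9 - 1*4))*u(D, 8) = (-36 + (9 - 1*4))*(8*(5 + 12 + 5*8*12)/(2 + 8*12)) = (-36 + (9 - 4))*(8*(5 + 12 + 480)/(2 + 96)) = (-36 + 5)*(8*497/98) = -248*497/98 = -31*284/7 = -8804/7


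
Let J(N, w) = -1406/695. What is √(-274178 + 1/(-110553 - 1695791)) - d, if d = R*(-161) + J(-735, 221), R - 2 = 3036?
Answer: 339938416/695 + I*√223652385374229538/903172 ≈ 4.8912e+5 + 523.62*I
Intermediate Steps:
R = 3038 (R = 2 + 3036 = 3038)
J(N, w) = -1406/695 (J(N, w) = -1406*1/695 = -1406/695)
d = -339938416/695 (d = 3038*(-161) - 1406/695 = -489118 - 1406/695 = -339938416/695 ≈ -4.8912e+5)
√(-274178 + 1/(-110553 - 1695791)) - d = √(-274178 + 1/(-110553 - 1695791)) - 1*(-339938416/695) = √(-274178 + 1/(-1806344)) + 339938416/695 = √(-274178 - 1/1806344) + 339938416/695 = √(-495259785233/1806344) + 339938416/695 = I*√223652385374229538/903172 + 339938416/695 = 339938416/695 + I*√223652385374229538/903172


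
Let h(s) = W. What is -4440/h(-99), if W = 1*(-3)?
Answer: 1480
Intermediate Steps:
W = -3
h(s) = -3
-4440/h(-99) = -4440/(-3) = -4440*(-1/3) = 1480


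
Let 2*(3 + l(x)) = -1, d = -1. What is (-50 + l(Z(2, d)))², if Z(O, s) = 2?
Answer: 11449/4 ≈ 2862.3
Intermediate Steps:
l(x) = -7/2 (l(x) = -3 + (½)*(-1) = -3 - ½ = -7/2)
(-50 + l(Z(2, d)))² = (-50 - 7/2)² = (-107/2)² = 11449/4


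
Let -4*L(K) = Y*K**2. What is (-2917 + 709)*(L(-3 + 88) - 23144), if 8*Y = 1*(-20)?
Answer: 41131452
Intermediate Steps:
Y = -5/2 (Y = (1*(-20))/8 = (1/8)*(-20) = -5/2 ≈ -2.5000)
L(K) = 5*K**2/8 (L(K) = -(-5)*K**2/8 = 5*K**2/8)
(-2917 + 709)*(L(-3 + 88) - 23144) = (-2917 + 709)*(5*(-3 + 88)**2/8 - 23144) = -2208*((5/8)*85**2 - 23144) = -2208*((5/8)*7225 - 23144) = -2208*(36125/8 - 23144) = -2208*(-149027/8) = 41131452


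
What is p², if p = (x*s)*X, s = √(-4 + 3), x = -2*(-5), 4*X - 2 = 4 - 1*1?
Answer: -625/4 ≈ -156.25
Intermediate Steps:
X = 5/4 (X = ½ + (4 - 1*1)/4 = ½ + (4 - 1)/4 = ½ + (¼)*3 = ½ + ¾ = 5/4 ≈ 1.2500)
x = 10
s = I (s = √(-1) = I ≈ 1.0*I)
p = 25*I/2 (p = (10*I)*(5/4) = 25*I/2 ≈ 12.5*I)
p² = (25*I/2)² = -625/4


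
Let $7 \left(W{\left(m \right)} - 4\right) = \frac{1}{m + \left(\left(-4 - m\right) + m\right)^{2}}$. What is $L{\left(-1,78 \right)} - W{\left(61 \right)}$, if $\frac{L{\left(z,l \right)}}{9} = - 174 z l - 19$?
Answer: $\frac{65743446}{539} \approx 1.2197 \cdot 10^{5}$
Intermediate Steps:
$L{\left(z,l \right)} = -171 - 1566 l z$ ($L{\left(z,l \right)} = 9 \left(- 174 z l - 19\right) = 9 \left(- 174 l z - 19\right) = 9 \left(-19 - 174 l z\right) = -171 - 1566 l z$)
$W{\left(m \right)} = 4 + \frac{1}{7 \left(16 + m\right)}$ ($W{\left(m \right)} = 4 + \frac{1}{7 \left(m + \left(\left(-4 - m\right) + m\right)^{2}\right)} = 4 + \frac{1}{7 \left(m + \left(-4\right)^{2}\right)} = 4 + \frac{1}{7 \left(m + 16\right)} = 4 + \frac{1}{7 \left(16 + m\right)}$)
$L{\left(-1,78 \right)} - W{\left(61 \right)} = \left(-171 - 122148 \left(-1\right)\right) - \frac{449 + 28 \cdot 61}{7 \left(16 + 61\right)} = \left(-171 + 122148\right) - \frac{449 + 1708}{7 \cdot 77} = 121977 - \frac{1}{7} \cdot \frac{1}{77} \cdot 2157 = 121977 - \frac{2157}{539} = \frac{65743446}{539}$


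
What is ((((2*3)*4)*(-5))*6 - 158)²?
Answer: 770884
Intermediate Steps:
((((2*3)*4)*(-5))*6 - 158)² = (((6*4)*(-5))*6 - 158)² = ((24*(-5))*6 - 158)² = (-120*6 - 158)² = (-720 - 158)² = (-878)² = 770884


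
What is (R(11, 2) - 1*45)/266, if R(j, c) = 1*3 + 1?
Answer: -41/266 ≈ -0.15414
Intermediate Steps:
R(j, c) = 4 (R(j, c) = 3 + 1 = 4)
(R(11, 2) - 1*45)/266 = (4 - 1*45)/266 = (4 - 45)*(1/266) = -41*1/266 = -41/266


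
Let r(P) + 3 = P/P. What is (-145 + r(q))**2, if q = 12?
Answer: 21609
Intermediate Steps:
r(P) = -2 (r(P) = -3 + P/P = -3 + 1 = -2)
(-145 + r(q))**2 = (-145 - 2)**2 = (-147)**2 = 21609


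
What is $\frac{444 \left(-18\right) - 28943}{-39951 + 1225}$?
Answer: $\frac{36935}{38726} \approx 0.95375$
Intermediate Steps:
$\frac{444 \left(-18\right) - 28943}{-39951 + 1225} = \frac{-7992 - 28943}{-38726} = \left(-36935\right) \left(- \frac{1}{38726}\right) = \frac{36935}{38726}$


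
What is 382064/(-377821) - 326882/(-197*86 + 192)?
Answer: 58551656061/3164250875 ≈ 18.504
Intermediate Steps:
382064/(-377821) - 326882/(-197*86 + 192) = 382064*(-1/377821) - 326882/(-16942 + 192) = -382064/377821 - 326882/(-16750) = -382064/377821 - 326882*(-1/16750) = -382064/377821 + 163441/8375 = 58551656061/3164250875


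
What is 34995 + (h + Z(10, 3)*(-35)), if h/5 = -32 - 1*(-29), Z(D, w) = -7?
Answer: 35225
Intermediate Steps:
h = -15 (h = 5*(-32 - 1*(-29)) = 5*(-32 + 29) = 5*(-3) = -15)
34995 + (h + Z(10, 3)*(-35)) = 34995 + (-15 - 7*(-35)) = 34995 + (-15 + 245) = 34995 + 230 = 35225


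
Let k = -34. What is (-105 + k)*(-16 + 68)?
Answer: -7228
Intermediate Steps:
(-105 + k)*(-16 + 68) = (-105 - 34)*(-16 + 68) = -139*52 = -7228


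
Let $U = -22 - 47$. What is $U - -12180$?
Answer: $12111$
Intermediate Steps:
$U = -69$ ($U = -22 - 47 = -69$)
$U - -12180 = -69 - -12180 = -69 + 12180 = 12111$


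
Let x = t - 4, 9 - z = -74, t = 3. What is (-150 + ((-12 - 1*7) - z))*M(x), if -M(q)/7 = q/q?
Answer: 1764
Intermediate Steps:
z = 83 (z = 9 - 1*(-74) = 9 + 74 = 83)
x = -1 (x = 3 - 4 = -1)
M(q) = -7 (M(q) = -7*q/q = -7*1 = -7)
(-150 + ((-12 - 1*7) - z))*M(x) = (-150 + ((-12 - 1*7) - 1*83))*(-7) = (-150 + ((-12 - 7) - 83))*(-7) = (-150 + (-19 - 83))*(-7) = (-150 - 102)*(-7) = -252*(-7) = 1764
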